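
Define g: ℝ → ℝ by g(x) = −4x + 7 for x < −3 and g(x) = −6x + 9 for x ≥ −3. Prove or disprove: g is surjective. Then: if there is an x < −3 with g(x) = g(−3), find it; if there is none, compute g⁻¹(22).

Both pieces are strictly decreasing (slopes −4 and −6), so each is injective on its own interval.
The left piece maps (−∞, −3) onto (19, ∞); the right piece maps [−3, ∞) onto (−∞, 27].
The union (19, ∞) ∪ (−∞, 27] covers ℝ, so g is surjective.
For the follow-up: the images overlap, so an x < −3 with g(x) = g(−3) exists. g(−3) = 27; solving −4x + 7 = 27 for x < −3 gives x = (27 − 7)/(−4) = −5.

-5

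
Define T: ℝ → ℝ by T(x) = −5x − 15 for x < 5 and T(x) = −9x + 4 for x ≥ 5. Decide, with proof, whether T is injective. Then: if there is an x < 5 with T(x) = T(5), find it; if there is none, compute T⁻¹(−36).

Both pieces are strictly decreasing (slopes −5 and −9), so each is injective on its own interval.
The left piece maps (−∞, 5) onto (−40, ∞); the right piece maps [5, ∞) onto (−∞, −41].
These images are disjoint, so no value is attained by both pieces. Thus T is injective.
Because the two images are disjoint, no x < 5 has T(x) = T(5), so we compute T⁻¹(−36): −36 lies in (−40, ∞), so solve −5x − 15 = −36: x = (−36 + 15)/(−5) = 21/5.

21/5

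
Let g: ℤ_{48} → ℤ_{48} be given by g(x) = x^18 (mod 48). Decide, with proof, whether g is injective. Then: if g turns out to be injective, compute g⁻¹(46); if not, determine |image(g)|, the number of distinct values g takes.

6

g(2): Repeated squaring mod 48: 2^1 ≡ 2, 2^2 ≡ 2² = 4, 2^4 ≡ 4² = 16, 2^8 ≡ 16² = 256 ≡ 16, 2^16 ≡ 16² = 256 ≡ 16. Since 18 = 16 + 2, 2^18 ≡ 16·4: 16·4 = 64 ≡ 16. So 2^18 ≡ 16 (mod 48).
g(4): Repeated squaring mod 48: 4^1 ≡ 4, 4^2 ≡ 4² = 16, 4^4 ≡ 16² = 256 ≡ 16, 4^8 ≡ 16² = 256 ≡ 16, 4^16 ≡ 16² = 256 ≡ 16. Since 18 = 16 + 2, 4^18 ≡ 16·16: 16·16 = 256 ≡ 16. So 4^18 ≡ 16 (mod 48).
So g(2) = g(4) = 16 while 2 ≠ 4, hence g is not injective.
Since g is not injective, we determine |image(g)|. Computing x^18 mod 48 for each x (by repeated squaring, reducing mod 48 at every step), the values g(0), g(1), …, g(47) are: 0, 1, 16, 9, 16, 25, 0, 1, 16, 33, 16, 25, 0, 25, 16, 33, 16, 1, 0, 25, 16, 9, 16, 1, 0, 1, 16, 9, 16, 25, 0, 1, 16, 33, 16, 25, 0, 25, 16, 33, 16, 1, 0, 25, 16, 9, 16, 1.
The distinct values are {0, 1, 9, 16, 25, 33}; there are 6 of them.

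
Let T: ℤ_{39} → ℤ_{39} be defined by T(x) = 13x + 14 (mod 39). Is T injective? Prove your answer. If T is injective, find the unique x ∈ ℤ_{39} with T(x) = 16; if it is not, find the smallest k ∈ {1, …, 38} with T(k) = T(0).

By definition, T is injective when T(a) = T(b) forces a = b.
We have gcd(13, 39) = 13 > 1. Taking a = 0 and b = 3: T(0) = 14 and T(3) = 13·3 + 14 = 53 ≡ 14 (mod 39).
So T(0) = T(3) while 0 ≠ 3, hence T is not injective.
Since T is not injective, we find the least positive k with T(k) = T(0): this means 13k ≡ 0 (mod 39), i.e. 39 ∣ 13k. Since gcd(13, 39) = 13, dividing through by 13 this holds exactly when 3 ∣ k.
The smallest positive such k is 3.

3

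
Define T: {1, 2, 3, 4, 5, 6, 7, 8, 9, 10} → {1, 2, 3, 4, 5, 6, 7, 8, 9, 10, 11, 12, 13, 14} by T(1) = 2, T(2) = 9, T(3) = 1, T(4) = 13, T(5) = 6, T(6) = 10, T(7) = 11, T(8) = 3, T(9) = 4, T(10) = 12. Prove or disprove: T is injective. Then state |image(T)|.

10

The values T(1), …, T(10) are 2, 9, 1, 13, 6, 10, 11, 3, 4, 12 — all distinct.
So T(x_1) = T(x_2) only when x_1 = x_2, and T is injective.
The image of T is {1, 2, 3, 4, 6, 9, 10, 11, 12, 13}, which has 10 elements.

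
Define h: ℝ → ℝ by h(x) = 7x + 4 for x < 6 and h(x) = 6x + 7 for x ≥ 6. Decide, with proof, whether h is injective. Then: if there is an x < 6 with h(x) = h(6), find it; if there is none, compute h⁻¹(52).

Both pieces are strictly increasing (slopes 7 and 6), so each is injective on its own interval.
The left piece maps (−∞, 6) onto (−∞, 46); the right piece maps [6, ∞) onto [43, ∞).
These images overlap. In particular h(6) = 43 (right piece), and solving 7x + 4 = 43 on the left piece gives x = 39/7 < 6.
So h(39/7) = h(6) with 39/7 ≠ 6, and h is not injective. This x = 39/7 is the requested value below 6.

39/7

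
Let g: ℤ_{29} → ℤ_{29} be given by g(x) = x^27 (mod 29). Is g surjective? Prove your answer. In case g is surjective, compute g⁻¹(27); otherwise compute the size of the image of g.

Since 29 is prime, the nonzero elements of ℤ_{29} form a cyclic group of order 28.
As gcd(27, 28) = 1, raising to the 27th power is a bijection on this group: if s^27 ≡ t^27 then (st^{−1})^27 = 1, and the only element of order dividing gcd(27, 28) = 1 is 1, so s = t.
With g(0) = 0 this makes g injective on all of ℤ_{29}, hence bijective (finite equal-size domain and codomain). In particular g is surjective.
Since g is surjective, we find the preimage of 27. The inverse of x ↦ x^27 on (ℤ_{29})^× is x ↦ x^27, because 27·27 = 729 = 26·28 + 1 ≡ 1 (mod 28) and x^{28} = 1 for x ≠ 0 (Fermat). So g⁻¹(27) = 27^27 mod 29.
Repeated squaring mod 29: 27^1 ≡ 27, 27^2 ≡ 27² = 729 ≡ 4, 27^4 ≡ 4² = 16, 27^8 ≡ 16² = 256 ≡ 24, 27^16 ≡ 24² = 576 ≡ 25. Since 27 = 16 + 8 + 2 + 1, 27^27 ≡ 25·24·4·27: 25·24 = 600 ≡ 20, then 20·4 = 80 ≡ 22, then 22·27 = 594 ≡ 14. So 27^27 ≡ 14 (mod 29).
Hence g⁻¹(27) = 14.

14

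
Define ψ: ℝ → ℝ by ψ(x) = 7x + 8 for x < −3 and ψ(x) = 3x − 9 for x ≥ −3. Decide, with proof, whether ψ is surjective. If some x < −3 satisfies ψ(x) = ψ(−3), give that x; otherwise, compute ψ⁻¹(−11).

-26/7

Both pieces are strictly increasing (slopes 7 and 3), so each is injective on its own interval.
The left piece maps (−∞, −3) onto (−∞, −13); the right piece maps [−3, ∞) onto [−18, ∞).
The union (−∞, −13) ∪ [−18, ∞) covers ℝ, so ψ is surjective.
For the follow-up: the images overlap, so an x < −3 with ψ(x) = ψ(−3) exists. ψ(−3) = −18; solving 7x + 8 = −18 for x < −3 gives x = (−18 − 8)/7 = −26/7.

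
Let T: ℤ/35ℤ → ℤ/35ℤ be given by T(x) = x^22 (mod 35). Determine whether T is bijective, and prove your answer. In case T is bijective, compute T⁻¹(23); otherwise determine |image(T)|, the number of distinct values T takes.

T(1) = 1^22 = 1.
T(6): Repeated squaring mod 35: 6^1 ≡ 6, 6^2 ≡ 6² = 36 ≡ 1, 6^4 ≡ 1² = 1, 6^8 ≡ 1² = 1, 6^16 ≡ 1² = 1. Since 22 = 16 + 4 + 2, 6^22 ≡ 1·1·1: 1·1 = 1, then 1·1 = 1. So 6^22 ≡ 1 (mod 35).
So T(1) = T(6) = 1 while 1 ≠ 6, so T is not injective, hence not bijective.
Since T is not bijective, we determine |image(T)|. Computing x^22 mod 35 for each x (by repeated squaring, reducing mod 35 at every step), the values T(0), T(1), …, T(34) are: 0, 1, 9, 4, 11, 30, 1, 14, 29, 16, 25, 11, 9, 29, 21, 15, 16, 4, 4, 16, 15, 21, 29, 9, 11, 25, 16, 29, 14, 1, 30, 11, 4, 9, 1.
The distinct values are {0, 1, 4, 9, 11, 14, 15, 16, 21, 25, 29, 30}; there are 12 of them.

12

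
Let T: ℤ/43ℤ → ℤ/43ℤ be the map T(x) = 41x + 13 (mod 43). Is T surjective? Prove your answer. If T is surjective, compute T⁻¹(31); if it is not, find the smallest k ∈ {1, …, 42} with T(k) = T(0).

Recall: surjectivity means every element of the codomain has a preimage under T.
Since gcd(41, 43) = 1, 41 is invertible modulo 43. Euclid's algorithm: 43 = 1·41 + 2, 41 = 20·2 + 1; back-substituting gives 1 = 21·41 − 20·43, so 41⁻¹ ≡ 21 (mod 43).
For any y ∈ ℤ/43ℤ, x = 21(y − 13) mod 43 satisfies T(x) = 41·21(y − 13) + 13 ≡ y (since 41·21 ≡ 1 mod 43). So every y has a preimage.
Thus T is surjective.
Since T is surjective, we find T⁻¹(31): we need 41x ≡ 31 − 13 ≡ 18 (mod 43). Using 41⁻¹ = 21: x ≡ 21·18 = 378 = 8·43 + 34, so x = 34.
Check: T(34) = 41·34 + 13 = 1407 = 32·43 + 31 ≡ 31 (mod 43).

34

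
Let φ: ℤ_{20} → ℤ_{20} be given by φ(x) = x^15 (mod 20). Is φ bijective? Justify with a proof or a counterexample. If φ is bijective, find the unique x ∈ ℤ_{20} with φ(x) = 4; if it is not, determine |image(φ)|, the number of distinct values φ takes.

φ(0) = 0^15 = 0.
φ(10): Repeated squaring mod 20: 10^1 ≡ 10, 10^2 ≡ 10² = 100 ≡ 0, 10^4 ≡ 0² = 0, 10^8 ≡ 0² = 0. Since 15 = 8 + 4 + 2 + 1, 10^15 ≡ 0·0·0·10: 0·0 = 0, then 0·0 = 0, then 0·10 = 0. So 10^15 ≡ 0 (mod 20).
So φ(0) = φ(10) = 0 while 0 ≠ 10, therefore φ is not injective, hence not bijective.
Since φ is not bijective, we determine |image(φ)|. Computing x^15 mod 20 for each x (by repeated squaring, reducing mod 20 at every step), the values φ(0), φ(1), …, φ(19) are: 0, 1, 8, 7, 4, 5, 16, 3, 12, 9, 0, 11, 8, 17, 4, 15, 16, 13, 12, 19.
The distinct values are {0, 1, 3, 4, 5, 7, 8, 9, 11, 12, 13, 15, 16, 17, 19}; there are 15 of them.

15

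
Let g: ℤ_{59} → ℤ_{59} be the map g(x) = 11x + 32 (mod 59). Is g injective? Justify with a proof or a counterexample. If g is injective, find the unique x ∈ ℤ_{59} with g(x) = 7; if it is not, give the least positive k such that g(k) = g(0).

46

If g(u) = g(v), then 11u ≡ 11v (mod 59). Because gcd(11, 59) = 1, we may cancel 11 to get u ≡ v (mod 59).
So g is injective.
We now compute 11⁻¹ mod 59 explicitly. Euclid's algorithm: 59 = 5·11 + 4, 11 = 2·4 + 3, 4 = 1·3 + 1; back-substituting gives 1 = 43·11 − 8·59, so 11⁻¹ ≡ 43 (mod 59).
Since g is injective, we find g⁻¹(7): we need 11x ≡ 7 − 32 ≡ 34 (mod 59). Using 11⁻¹ = 43: x ≡ 43·34 = 1462 = 24·59 + 46, so x = 46.
Check: g(46) = 11·46 + 32 = 538 = 9·59 + 7 ≡ 7 (mod 59).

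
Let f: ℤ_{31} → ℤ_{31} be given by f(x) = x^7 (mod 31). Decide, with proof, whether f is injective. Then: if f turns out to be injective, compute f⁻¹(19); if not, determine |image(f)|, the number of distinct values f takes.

Since 31 is prime, the nonzero elements of ℤ_{31} form a cyclic group of order 30.
As gcd(7, 30) = 1, raising to the 7th power is a bijection on this group: if s^7 ≡ t^7 then (st^{−1})^7 = 1, and the only element of order dividing gcd(7, 30) = 1 is 1, so s = t.
With f(0) = 0 this makes f injective on all of ℤ_{31}, hence bijective (finite equal-size domain and codomain). In particular f is injective.
Since f is injective, we find the preimage of 19. The inverse of x ↦ x^7 on (ℤ_{31})^× is x ↦ x^13, because 7·13 = 91 = 3·30 + 1 ≡ 1 (mod 30) and x^{30} = 1 for x ≠ 0 (Fermat). So f⁻¹(19) = 19^13 mod 31.
Repeated squaring mod 31: 19^1 ≡ 19, 19^2 ≡ 19² = 361 ≡ 20, 19^4 ≡ 20² = 400 ≡ 28, 19^8 ≡ 28² = 784 ≡ 9. Since 13 = 8 + 4 + 1, 19^13 ≡ 9·28·19: 9·28 = 252 ≡ 4, then 4·19 = 76 ≡ 14. So 19^13 ≡ 14 (mod 31).
Hence f⁻¹(19) = 14.

14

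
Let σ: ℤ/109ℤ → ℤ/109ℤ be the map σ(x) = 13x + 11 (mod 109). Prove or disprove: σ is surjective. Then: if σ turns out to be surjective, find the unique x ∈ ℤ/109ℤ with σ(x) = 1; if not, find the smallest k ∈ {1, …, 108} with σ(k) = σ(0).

16

Since gcd(13, 109) = 1, 13 is invertible modulo 109. Euclid's algorithm: 109 = 8·13 + 5, 13 = 2·5 + 3, 5 = 1·3 + 2, 3 = 1·2 + 1; back-substituting gives 1 = 42·13 − 5·109, so 13⁻¹ ≡ 42 (mod 109).
Then y ↦ 42(y − 11) is a two-sided inverse to σ, so every y ∈ ℤ/109ℤ has a preimage.
Thus σ is surjective.
Since σ is surjective, we find σ⁻¹(1): we need 13x ≡ 1 − 11 ≡ 99 (mod 109). Using 13⁻¹ = 42: x ≡ 42·99 = 4158 = 38·109 + 16, so x = 16.
Check: σ(16) = 13·16 + 11 = 219 = 2·109 + 1 ≡ 1 (mod 109).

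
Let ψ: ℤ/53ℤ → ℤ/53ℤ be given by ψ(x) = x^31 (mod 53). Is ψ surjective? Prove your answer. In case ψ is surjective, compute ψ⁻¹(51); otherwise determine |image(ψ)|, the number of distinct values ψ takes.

Since 53 is prime, the nonzero elements of ℤ/53ℤ form a cyclic group of order 52.
As gcd(31, 52) = 1, raising to the 31st power is a bijection on this group: if s^31 ≡ t^31 then (st^{−1})^31 = 1, and the only element of order dividing gcd(31, 52) = 1 is 1, so s = t.
With ψ(0) = 0 this makes ψ injective on all of ℤ/53ℤ, hence bijective (finite equal-size domain and codomain). In particular ψ is surjective.
Since ψ is surjective, we find the preimage of 51. The inverse of x ↦ x^31 on (ℤ/53ℤ)^× is x ↦ x^47, because 31·47 = 1457 = 28·52 + 1 ≡ 1 (mod 52) and x^{52} = 1 for x ≠ 0 (Fermat). So ψ⁻¹(51) = 51^47 mod 53.
Repeated squaring mod 53: 51^1 ≡ 51, 51^2 ≡ 51² = 2601 ≡ 4, 51^4 ≡ 4² = 16, 51^8 ≡ 16² = 256 ≡ 44, 51^16 ≡ 44² = 1936 ≡ 28, 51^32 ≡ 28² = 784 ≡ 42. Since 47 = 32 + 8 + 4 + 2 + 1, 51^47 ≡ 42·44·16·4·51: 42·44 = 1848 ≡ 46, then 46·16 = 736 ≡ 47, then 47·4 = 188 ≡ 29, then 29·51 = 1479 ≡ 48. So 51^47 ≡ 48 (mod 53).
Hence ψ⁻¹(51) = 48.

48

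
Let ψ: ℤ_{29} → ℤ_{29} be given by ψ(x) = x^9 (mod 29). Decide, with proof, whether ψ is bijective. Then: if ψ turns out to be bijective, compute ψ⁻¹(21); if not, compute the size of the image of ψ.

Since 29 is prime, the nonzero elements of ℤ_{29} form a cyclic group of order 28.
As gcd(9, 28) = 1, raising to the 9th power is a bijection on this group: if x_1^9 ≡ x_2^9 then (x_1x_2^{−1})^9 = 1, and the only element of order dividing gcd(9, 28) = 1 is 1, so x_1 = x_2.
With ψ(0) = 0 this makes ψ injective on all of ℤ_{29}, hence bijective (finite equal-size domain and codomain). In particular ψ is bijective.
Since ψ is bijective, we find the preimage of 21. The inverse of x ↦ x^9 on (ℤ_{29})^× is x ↦ x^25, because 9·25 = 225 = 8·28 + 1 ≡ 1 (mod 28) and x^{28} = 1 for x ≠ 0 (Fermat). So ψ⁻¹(21) = 21^25 mod 29.
Repeated squaring mod 29: 21^1 ≡ 21, 21^2 ≡ 21² = 441 ≡ 6, 21^4 ≡ 6² = 36 ≡ 7, 21^8 ≡ 7² = 49 ≡ 20, 21^16 ≡ 20² = 400 ≡ 23. Since 25 = 16 + 8 + 1, 21^25 ≡ 23·20·21: 23·20 = 460 ≡ 25, then 25·21 = 525 ≡ 3. So 21^25 ≡ 3 (mod 29).
Hence ψ⁻¹(21) = 3.

3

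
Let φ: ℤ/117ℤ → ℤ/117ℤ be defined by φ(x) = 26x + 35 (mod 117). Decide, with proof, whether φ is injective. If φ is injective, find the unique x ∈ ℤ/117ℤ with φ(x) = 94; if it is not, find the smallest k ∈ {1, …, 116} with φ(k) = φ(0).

We have gcd(26, 117) = 13 > 1. Taking s = 0 and t = 9: φ(0) = 35 and φ(9) = 26·9 + 35 = 269 ≡ 35 (mod 117).
So φ(0) = φ(9) while 0 ≠ 9, so φ is not injective.
Since φ is not injective, we find the least positive k with φ(k) = φ(0): this means 26k ≡ 0 (mod 117), i.e. 117 ∣ 26k. Since gcd(26, 117) = 13, dividing through by 13 this holds exactly when 9 ∣ 2k, and as gcd(2, 9) = 1, exactly when 9 ∣ k.
The smallest positive such k is 9.

9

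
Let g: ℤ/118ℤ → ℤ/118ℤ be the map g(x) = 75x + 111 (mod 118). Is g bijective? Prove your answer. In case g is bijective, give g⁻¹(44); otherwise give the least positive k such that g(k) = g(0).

By definition, g is injective if g(a) = g(b) implies a = b.
Suppose g(a) = g(b) in ℤ/118ℤ. Then 75a + 111 ≡ 75b + 111 (mod 118), therefore 75(a − b) ≡ 0 (mod 118).
Since gcd(75, 118) = 1, 75 is invertible modulo 118, therefore a − b ≡ 0 (mod 118), i.e. a = b.
We now compute 75⁻¹ mod 118 explicitly. Euclid's algorithm: 118 = 1·75 + 43, 75 = 1·43 + 32, 43 = 1·32 + 11, 32 = 2·11 + 10, 11 = 1·10 + 1; back-substituting gives 1 = 107·75 − 68·118, so 75⁻¹ ≡ 107 (mod 118).
For any y ∈ ℤ/118ℤ, x = 107(y − 111) mod 118 satisfies g(x) = 75·107(y − 111) + 111 ≡ y (since 75·107 ≡ 1 mod 118). So every y has a preimage.
So g is bijective.
Since g is bijective, we compute g⁻¹(44): solve 75x + 111 ≡ 44 (mod 118), i.e. 75x ≡ 51 (mod 118).
Multiplying by 75⁻¹ = 107 gives x ≡ 107·51 = 5457 = 46·118 + 29 ≡ 29 (mod 118).
Check: g(29) = 75·29 + 111 = 2286 = 19·118 + 44 ≡ 44 (mod 118).

29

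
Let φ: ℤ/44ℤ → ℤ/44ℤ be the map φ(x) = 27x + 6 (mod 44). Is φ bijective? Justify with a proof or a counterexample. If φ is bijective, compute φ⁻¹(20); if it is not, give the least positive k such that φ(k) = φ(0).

If φ(u) = φ(v), then 27u ≡ 27v (mod 44). Because gcd(27, 44) = 1, we may cancel 27 to get u ≡ v (mod 44).
We now compute 27⁻¹ mod 44 explicitly. Euclid's algorithm: 44 = 1·27 + 17, 27 = 1·17 + 10, 17 = 1·10 + 7, 10 = 1·7 + 3, 7 = 2·3 + 1; back-substituting gives 1 = 31·27 − 19·44, so 27⁻¹ ≡ 31 (mod 44).
For any y ∈ ℤ/44ℤ, x = 31(y − 6) mod 44 satisfies φ(x) = 27·31(y − 6) + 6 ≡ y (since 27·31 ≡ 1 mod 44). So every y has a preimage.
Thus φ is bijective.
Since φ is bijective, we find φ⁻¹(20): we need 27x ≡ 20 − 6 ≡ 14 (mod 44). Using 27⁻¹ = 31: x ≡ 31·14 = 434 = 9·44 + 38, so x = 38.
Check: φ(38) = 27·38 + 6 = 1032 = 23·44 + 20 ≡ 20 (mod 44).

38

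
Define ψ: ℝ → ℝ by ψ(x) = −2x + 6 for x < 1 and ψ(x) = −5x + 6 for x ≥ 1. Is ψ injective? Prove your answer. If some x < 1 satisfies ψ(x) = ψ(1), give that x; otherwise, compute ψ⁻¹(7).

-1/2

Both pieces are strictly decreasing (slopes −2 and −5), so each is injective on its own interval.
The left piece maps (−∞, 1) onto (4, ∞); the right piece maps [1, ∞) onto (−∞, 1].
These images are disjoint, so no value is attained by both pieces. So ψ is injective.
Because the two images are disjoint, no x < 1 has ψ(x) = ψ(1), so we compute ψ⁻¹(7): 7 lies in (4, ∞), so solve −2x + 6 = 7: x = (7 − 6)/(−2) = −1/2.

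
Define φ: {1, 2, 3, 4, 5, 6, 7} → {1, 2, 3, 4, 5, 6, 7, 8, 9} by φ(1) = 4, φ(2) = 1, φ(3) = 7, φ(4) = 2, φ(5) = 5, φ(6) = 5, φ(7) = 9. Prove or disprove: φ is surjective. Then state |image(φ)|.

No element maps to 3, so φ is not surjective.
The image of φ is {1, 2, 4, 5, 7, 9}, which has 6 elements.

6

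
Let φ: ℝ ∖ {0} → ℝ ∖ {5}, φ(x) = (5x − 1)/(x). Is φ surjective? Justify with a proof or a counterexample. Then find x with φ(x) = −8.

1/13

For any y ≠ 5, solving y(x) = 5x − 1 for x gives a well-defined x ≠ 0. So φ is surjective.
Solving φ(x) = −8: cross-multiplying gives 5x − 1 = −8(x), which rearranges to 13x = 1, so x = 1/13.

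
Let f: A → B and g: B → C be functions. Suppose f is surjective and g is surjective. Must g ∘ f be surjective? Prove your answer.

Let c ∈ C. Since g is surjective, there is b ∈ B with g(b) = c. Since f is surjective, there is a ∈ A with f(a) = b.
Then (g ∘ f)(a) = g(b) = c. Therefore g ∘ f is surjective.

surjective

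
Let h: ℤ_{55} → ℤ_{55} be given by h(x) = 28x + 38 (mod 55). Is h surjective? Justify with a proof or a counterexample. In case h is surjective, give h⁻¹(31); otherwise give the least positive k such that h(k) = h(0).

41

Since gcd(28, 55) = 1, 28 is invertible modulo 55. Euclid's algorithm: 55 = 1·28 + 27, 28 = 1·27 + 1; back-substituting gives 1 = 2·28 − 1·55, so 28⁻¹ ≡ 2 (mod 55).
Then y ↦ 2(y − 38) is a two-sided inverse to h, so every y ∈ ℤ_{55} has a preimage.
Thus h is surjective.
Since h is surjective, we find h⁻¹(31): we need 28x ≡ 31 − 38 ≡ 48 (mod 55). Using 28⁻¹ = 2: x ≡ 2·48 = 96 = 1·55 + 41, so x = 41.
Check: h(41) = 28·41 + 38 = 1186 = 21·55 + 31 ≡ 31 (mod 55).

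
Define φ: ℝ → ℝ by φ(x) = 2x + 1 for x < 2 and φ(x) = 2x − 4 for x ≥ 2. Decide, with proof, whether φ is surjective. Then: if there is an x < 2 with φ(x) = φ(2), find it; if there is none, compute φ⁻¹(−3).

-1/2

Both pieces are strictly increasing (slopes 2 and 2), so each is injective on its own interval.
The left piece maps (−∞, 2) onto (−∞, 5); the right piece maps [2, ∞) onto [0, ∞).
The union (−∞, 5) ∪ [0, ∞) covers ℝ, so φ is surjective.
For the follow-up: the images overlap, so an x < 2 with φ(x) = φ(2) exists. φ(2) = 0; solving 2x + 1 = 0 for x < 2 gives x = (0 − 1)/2 = −1/2.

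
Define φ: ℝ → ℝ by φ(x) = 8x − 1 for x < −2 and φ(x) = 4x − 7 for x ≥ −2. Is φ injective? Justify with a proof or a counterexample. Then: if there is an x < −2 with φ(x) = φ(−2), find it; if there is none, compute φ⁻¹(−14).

-7/4

Both pieces are strictly increasing (slopes 8 and 4), so each is injective on its own interval.
The left piece maps (−∞, −2) onto (−∞, −17); the right piece maps [−2, ∞) onto [−15, ∞).
These images are disjoint, so no value is attained by both pieces. Therefore φ is injective.
Because the two images are disjoint, no x < −2 has φ(x) = φ(−2), so we compute φ⁻¹(−14): −14 lies in [−15, ∞), so solve 4x − 7 = −14: x = (−14 + 7)/4 = −7/4.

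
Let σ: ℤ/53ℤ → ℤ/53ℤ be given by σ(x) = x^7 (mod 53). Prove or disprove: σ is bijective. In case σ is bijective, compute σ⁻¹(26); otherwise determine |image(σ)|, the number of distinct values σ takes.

34

Since 53 is prime, the nonzero elements of ℤ/53ℤ form a cyclic group of order 52.
As gcd(7, 52) = 1, raising to the 7th power is a bijection on this group: if a^7 ≡ b^7 then (ab^{−1})^7 = 1, and the only element of order dividing gcd(7, 52) = 1 is 1, so a = b.
With σ(0) = 0 this makes σ injective on all of ℤ/53ℤ, hence bijective (finite equal-size domain and codomain). In particular σ is bijective.
Since σ is bijective, we find the preimage of 26. The inverse of x ↦ x^7 on (ℤ/53ℤ)^× is x ↦ x^15, because 7·15 = 105 = 2·52 + 1 ≡ 1 (mod 52) and x^{52} = 1 for x ≠ 0 (Fermat). So σ⁻¹(26) = 26^15 mod 53.
Repeated squaring mod 53: 26^1 ≡ 26, 26^2 ≡ 26² = 676 ≡ 40, 26^4 ≡ 40² = 1600 ≡ 10, 26^8 ≡ 10² = 100 ≡ 47. Since 15 = 8 + 4 + 2 + 1, 26^15 ≡ 47·10·40·26: 47·10 = 470 ≡ 46, then 46·40 = 1840 ≡ 38, then 38·26 = 988 ≡ 34. So 26^15 ≡ 34 (mod 53).
Hence σ⁻¹(26) = 34.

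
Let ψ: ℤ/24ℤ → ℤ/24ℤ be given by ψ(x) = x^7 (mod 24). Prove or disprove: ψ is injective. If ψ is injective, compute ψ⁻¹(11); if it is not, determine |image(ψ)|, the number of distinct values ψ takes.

ψ(0) = 0^7 = 0.
ψ(6): Repeated squaring mod 24: 6^1 ≡ 6, 6^2 ≡ 6² = 36 ≡ 12, 6^4 ≡ 12² = 144 ≡ 0. Since 7 = 4 + 2 + 1, 6^7 ≡ 0·12·6: 0·12 = 0, then 0·6 = 0. So 6^7 ≡ 0 (mod 24).
So ψ(0) = ψ(6) = 0 while 0 ≠ 6, hence ψ is not injective.
Since ψ is not injective, we determine |image(ψ)|. Computing x^7 mod 24 for each x (by repeated squaring, reducing mod 24 at every step), the values ψ(0), ψ(1), …, ψ(23) are: 0, 1, 8, 3, 16, 5, 0, 7, 8, 9, 16, 11, 0, 13, 8, 15, 16, 17, 0, 19, 8, 21, 16, 23.
The distinct values are {0, 1, 3, 5, 7, 8, 9, 11, 13, 15, 16, 17, 19, 21, 23}; there are 15 of them.

15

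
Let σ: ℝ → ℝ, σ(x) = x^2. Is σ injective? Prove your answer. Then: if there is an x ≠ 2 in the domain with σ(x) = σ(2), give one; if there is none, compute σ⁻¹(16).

σ(2) = 4 = (−2)^2 = σ(−2) (since 2 is even), with 2 ≠ −2. So σ is not injective.
For the follow-up, such an x exists: taking x = −2 ∈ ℝ gives σ(−2) = 4 = σ(2) with −2 ≠ 2.

-2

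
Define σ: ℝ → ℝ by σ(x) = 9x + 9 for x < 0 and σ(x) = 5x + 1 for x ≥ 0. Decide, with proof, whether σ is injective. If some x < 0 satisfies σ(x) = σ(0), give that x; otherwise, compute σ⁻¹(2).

Both pieces are strictly increasing (slopes 9 and 5), so each is injective on its own interval.
The left piece maps (−∞, 0) onto (−∞, 9); the right piece maps [0, ∞) onto [1, ∞).
These images overlap. In particular σ(0) = 1 (right piece), and solving 9x + 9 = 1 on the left piece gives x = −8/9 < 0.
So σ(−8/9) = σ(0) with −8/9 ≠ 0, and σ is not injective. This x = −8/9 is the requested value below 0.

-8/9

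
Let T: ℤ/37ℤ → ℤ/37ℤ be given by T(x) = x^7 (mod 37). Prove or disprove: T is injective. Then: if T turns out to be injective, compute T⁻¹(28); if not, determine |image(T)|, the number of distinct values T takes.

Since 37 is prime, the nonzero elements of ℤ/37ℤ form a cyclic group of order 36.
As gcd(7, 36) = 1, raising to the 7th power is a bijection on this group: if x_1^7 ≡ x_2^7 then (x_1x_2^{−1})^7 = 1, and the only element of order dividing gcd(7, 36) = 1 is 1, so x_1 = x_2.
With T(0) = 0 this makes T injective on all of ℤ/37ℤ, hence bijective (finite equal-size domain and codomain). In particular T is injective.
Since T is injective, we find the preimage of 28. The inverse of x ↦ x^7 on (ℤ/37ℤ)^× is x ↦ x^31, because 7·31 = 217 = 6·36 + 1 ≡ 1 (mod 36) and x^{36} = 1 for x ≠ 0 (Fermat). So T⁻¹(28) = 28^31 mod 37.
Repeated squaring mod 37: 28^1 ≡ 28, 28^2 ≡ 28² = 784 ≡ 7, 28^4 ≡ 7² = 49 ≡ 12, 28^8 ≡ 12² = 144 ≡ 33, 28^16 ≡ 33² = 1089 ≡ 16. Since 31 = 16 + 8 + 4 + 2 + 1, 28^31 ≡ 16·33·12·7·28: 16·33 = 528 ≡ 10, then 10·12 = 120 ≡ 9, then 9·7 = 63 ≡ 26, then 26·28 = 728 ≡ 25. So 28^31 ≡ 25 (mod 37).
Hence T⁻¹(28) = 25.

25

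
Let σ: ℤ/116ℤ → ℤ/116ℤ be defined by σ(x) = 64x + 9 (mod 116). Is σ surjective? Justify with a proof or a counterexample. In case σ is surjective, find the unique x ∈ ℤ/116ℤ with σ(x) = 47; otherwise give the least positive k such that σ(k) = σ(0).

Since gcd(64, 116) = 4, we have 64x ≡ 0 (mod 4) for all x, so σ(x) ≡ 1 (mod 4).
But 0 ≢ 1 (mod 4), so 0 ∈ ℤ/116ℤ has no preimage. Hence σ is not surjective.
Since σ is not surjective, we find the least positive k with σ(k) = σ(0): this means 64k ≡ 0 (mod 116), i.e. 116 ∣ 64k. Since gcd(64, 116) = 4, dividing through by 4 this holds exactly when 29 ∣ 16k, and as gcd(16, 29) = 1, exactly when 29 ∣ k.
The smallest positive such k is 29.

29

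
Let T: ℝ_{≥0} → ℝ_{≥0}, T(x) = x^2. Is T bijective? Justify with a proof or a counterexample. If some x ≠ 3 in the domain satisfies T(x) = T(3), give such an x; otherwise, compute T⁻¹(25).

On ℝ_{≥0}, x ↦ x^2 is strictly increasing (injective) and for any y ∈ ℝ_{≥0} the 2nd root y^{1/2} lies in ℝ_{≥0} (surjective). So T is bijective.
Since x ↦ x^2 is strictly increasing on ℝ_{≥0}, it is injective there, so no x ≠ 3 in the domain has T(x) = T(3). We therefore compute T⁻¹(25) = 25^{1/2} = 5 (indeed 5^2 = 25).

5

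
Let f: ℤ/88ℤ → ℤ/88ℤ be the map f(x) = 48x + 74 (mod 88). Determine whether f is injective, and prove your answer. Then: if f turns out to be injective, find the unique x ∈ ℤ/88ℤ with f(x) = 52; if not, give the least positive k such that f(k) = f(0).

11

We have gcd(48, 88) = 8 > 1. Taking s = 0 and t = 11: f(0) = 74 and f(11) = 48·11 + 74 = 602 ≡ 74 (mod 88).
So f(0) = f(11) while 0 ≠ 11, thus f is not injective.
Since f is not injective, we find the least positive k with f(k) = f(0): this means 48k ≡ 0 (mod 88), i.e. 88 ∣ 48k. Since gcd(48, 88) = 8, dividing through by 8 this holds exactly when 11 ∣ 6k, and as gcd(6, 11) = 1, exactly when 11 ∣ k.
The smallest positive such k is 11.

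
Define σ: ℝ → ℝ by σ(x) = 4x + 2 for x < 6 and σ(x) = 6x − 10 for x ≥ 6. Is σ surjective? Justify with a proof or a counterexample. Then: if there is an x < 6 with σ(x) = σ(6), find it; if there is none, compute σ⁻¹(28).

19/3

Both pieces are strictly increasing (slopes 4 and 6), so each is injective on its own interval.
The left piece maps (−∞, 6) onto (−∞, 26); the right piece maps [6, ∞) onto [26, ∞).
These images together cover ℝ, so σ is surjective.
Because the two images are disjoint, no x < 6 has σ(x) = σ(6), so we compute σ⁻¹(28): 28 lies in [26, ∞), so solve 6x − 10 = 28: x = (28 + 10)/6 = 19/3.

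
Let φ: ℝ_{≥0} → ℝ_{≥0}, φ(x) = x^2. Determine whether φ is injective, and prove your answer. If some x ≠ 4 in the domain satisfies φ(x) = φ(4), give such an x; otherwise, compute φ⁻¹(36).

On ℝ_{≥0}, x ↦ x^2 is strictly increasing, so φ(u) = φ(v) forces u = v. So φ is injective.
Since x ↦ x^2 is strictly increasing on ℝ_{≥0}, it is injective there, so no x ≠ 4 in the domain has φ(x) = φ(4). We therefore compute φ⁻¹(36) = 36^{1/2} = 6 (indeed 6^2 = 36).

6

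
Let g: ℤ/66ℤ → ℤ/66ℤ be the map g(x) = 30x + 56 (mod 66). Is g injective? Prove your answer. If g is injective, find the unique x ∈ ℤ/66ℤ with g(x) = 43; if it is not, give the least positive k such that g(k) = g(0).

11

We have gcd(30, 66) = 6 > 1. Taking s = 0 and t = 11: g(0) = 56 and g(11) = 30·11 + 56 = 386 ≡ 56 (mod 66).
So g(0) = g(11) while 0 ≠ 11, hence g is not injective.
Since g is not injective, we find the least positive k with g(k) = g(0): this means 30k ≡ 0 (mod 66), i.e. 66 ∣ 30k. Since gcd(30, 66) = 6, dividing through by 6 this holds exactly when 11 ∣ 5k, and as gcd(5, 11) = 1, exactly when 11 ∣ k.
The smallest positive such k is 11.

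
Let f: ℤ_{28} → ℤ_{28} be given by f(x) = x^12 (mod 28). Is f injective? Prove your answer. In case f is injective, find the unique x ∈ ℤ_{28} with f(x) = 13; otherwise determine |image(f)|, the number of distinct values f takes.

f(1) = 1^12 = 1.
f(3): Repeated squaring mod 28: 3^1 ≡ 3, 3^2 ≡ 3² = 9, 3^4 ≡ 9² = 81 ≡ 25, 3^8 ≡ 25² = 625 ≡ 9. Since 12 = 8 + 4, 3^12 ≡ 9·25: 9·25 = 225 ≡ 1. So 3^12 ≡ 1 (mod 28).
So f(1) = f(3) = 1 while 1 ≠ 3, therefore f is not injective.
Since f is not injective, we determine |image(f)|. Computing x^12 mod 28 for each x (by repeated squaring, reducing mod 28 at every step), the values f(0), f(1), …, f(27) are: 0, 1, 8, 1, 8, 1, 8, 21, 8, 1, 8, 1, 8, 1, 0, 1, 8, 1, 8, 1, 8, 21, 8, 1, 8, 1, 8, 1.
The distinct values are {0, 1, 8, 21}; there are 4 of them.

4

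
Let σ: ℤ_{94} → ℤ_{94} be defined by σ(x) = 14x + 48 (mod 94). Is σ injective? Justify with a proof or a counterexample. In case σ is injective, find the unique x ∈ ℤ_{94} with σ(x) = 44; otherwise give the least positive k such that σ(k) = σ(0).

We have gcd(14, 94) = 2 > 1. Taking x_1 = 0 and x_2 = 47: σ(0) = 48 and σ(47) = 14·47 + 48 = 706 ≡ 48 (mod 94).
So σ(0) = σ(47) while 0 ≠ 47, thus σ is not injective.
Since σ is not injective, we find the least positive k with σ(k) = σ(0): this means 14k ≡ 0 (mod 94), i.e. 94 ∣ 14k. Since gcd(14, 94) = 2, dividing through by 2 this holds exactly when 47 ∣ 7k, and as gcd(7, 47) = 1, exactly when 47 ∣ k.
The smallest positive such k is 47.

47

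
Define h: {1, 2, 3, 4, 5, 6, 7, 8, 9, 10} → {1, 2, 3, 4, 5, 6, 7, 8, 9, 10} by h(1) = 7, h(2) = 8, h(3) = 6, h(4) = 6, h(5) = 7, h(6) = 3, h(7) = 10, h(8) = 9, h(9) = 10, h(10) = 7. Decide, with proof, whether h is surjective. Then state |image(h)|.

No element maps to 1, so h is not surjective.
The image of h is {3, 6, 7, 8, 9, 10}, which has 6 elements.

6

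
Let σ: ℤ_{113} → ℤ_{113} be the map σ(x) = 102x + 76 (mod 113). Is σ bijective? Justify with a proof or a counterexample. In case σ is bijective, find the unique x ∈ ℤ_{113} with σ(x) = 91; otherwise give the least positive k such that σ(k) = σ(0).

50

If σ(u) = σ(v), then 102u ≡ 102v (mod 113). Because gcd(102, 113) = 1, we may cancel 102 to get u ≡ v (mod 113).
We now compute 102⁻¹ mod 113 explicitly. Euclid's algorithm: 113 = 1·102 + 11, 102 = 9·11 + 3, 11 = 3·3 + 2, 3 = 1·2 + 1; back-substituting gives 1 = 41·102 − 37·113, so 102⁻¹ ≡ 41 (mod 113).
Then y ↦ 41(y − 76) is a two-sided inverse to σ, so every y ∈ ℤ_{113} has a preimage.
So σ is bijective.
Since σ is bijective, we find σ⁻¹(91): we need 102x ≡ 91 − 76 ≡ 15 (mod 113). Using 102⁻¹ = 41: x ≡ 41·15 = 615 = 5·113 + 50, so x = 50.
Check: σ(50) = 102·50 + 76 = 5176 = 45·113 + 91 ≡ 91 (mod 113).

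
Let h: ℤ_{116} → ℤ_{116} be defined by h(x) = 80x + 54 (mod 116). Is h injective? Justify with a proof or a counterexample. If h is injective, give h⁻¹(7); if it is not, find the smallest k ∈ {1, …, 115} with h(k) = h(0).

29

Recall that h is injective if h(s) = h(t) implies s = t.
We have gcd(80, 116) = 4 > 1. Taking s = 0 and t = 29: h(0) = 54 and h(29) = 80·29 + 54 = 2374 ≡ 54 (mod 116).
So h(0) = h(29) while 0 ≠ 29, so h is not injective.
Since h is not injective, we find the least positive k with h(k) = h(0): this means 80k ≡ 0 (mod 116), i.e. 116 ∣ 80k. Since gcd(80, 116) = 4, dividing through by 4 this holds exactly when 29 ∣ 20k, and as gcd(20, 29) = 1, exactly when 29 ∣ k.
The smallest positive such k is 29.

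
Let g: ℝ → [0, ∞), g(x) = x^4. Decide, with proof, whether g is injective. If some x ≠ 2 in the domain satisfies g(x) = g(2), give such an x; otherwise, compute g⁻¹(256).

g(2) = 16 = (−2)^4 = g(−2) (since 4 is even), with 2 ≠ −2. So g is not injective.
For the follow-up, such an x exists: taking x = −2 ∈ ℝ gives g(−2) = 16 = g(2) with −2 ≠ 2.

-2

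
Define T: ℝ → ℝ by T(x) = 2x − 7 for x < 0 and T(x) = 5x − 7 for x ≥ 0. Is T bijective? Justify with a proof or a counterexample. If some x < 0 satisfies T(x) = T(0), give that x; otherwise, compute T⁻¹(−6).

Both pieces are strictly increasing (slopes 2 and 5), so each is injective on its own interval.
The left piece maps (−∞, 0) onto (−∞, −7); the right piece maps [0, ∞) onto [−7, ∞).
Since −7 = −7, the images partition ℝ: T is injective and surjective, hence bijective.
Because the two images are disjoint, no x < 0 has T(x) = T(0), so we compute T⁻¹(−6): −6 lies in [−7, ∞), so solve 5x − 7 = −6: x = (−6 + 7)/5 = 1/5.

1/5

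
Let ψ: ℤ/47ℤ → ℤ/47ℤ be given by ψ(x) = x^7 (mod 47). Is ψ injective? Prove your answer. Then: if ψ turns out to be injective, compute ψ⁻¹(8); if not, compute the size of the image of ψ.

Since 47 is prime, the nonzero elements of ℤ/47ℤ form a cyclic group of order 46.
As gcd(7, 46) = 1, raising to the 7th power is a bijection on this group: if x_1^7 ≡ x_2^7 then (x_1x_2^{−1})^7 = 1, and the only element of order dividing gcd(7, 46) = 1 is 1, so x_1 = x_2.
With ψ(0) = 0 this makes ψ injective on all of ℤ/47ℤ, hence bijective (finite equal-size domain and codomain). In particular ψ is injective.
Since ψ is injective, we find the preimage of 8. The inverse of x ↦ x^7 on (ℤ/47ℤ)^× is x ↦ x^33, because 7·33 = 231 = 5·46 + 1 ≡ 1 (mod 46) and x^{46} = 1 for x ≠ 0 (Fermat). So ψ⁻¹(8) = 8^33 mod 47.
Repeated squaring mod 47: 8^1 ≡ 8, 8^2 ≡ 8² = 64 ≡ 17, 8^4 ≡ 17² = 289 ≡ 7, 8^8 ≡ 7² = 49 ≡ 2, 8^16 ≡ 2² = 4, 8^32 ≡ 4² = 16. Since 33 = 32 + 1, 8^33 ≡ 16·8: 16·8 = 128 ≡ 34. So 8^33 ≡ 34 (mod 47).
Hence ψ⁻¹(8) = 34.

34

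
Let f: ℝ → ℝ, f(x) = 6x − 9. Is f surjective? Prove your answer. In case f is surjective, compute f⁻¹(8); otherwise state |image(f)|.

For any y ∈ ℝ, x = (y + 9)/6 satisfies f(x) = y.
Therefore f is surjective.
Since f is surjective, we compute f⁻¹(8) = (8 + 9)/6 = 17/6.

17/6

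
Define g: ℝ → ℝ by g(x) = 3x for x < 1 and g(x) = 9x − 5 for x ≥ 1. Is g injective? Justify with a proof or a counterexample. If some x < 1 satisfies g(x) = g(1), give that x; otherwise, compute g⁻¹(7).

4/3

Both pieces are strictly increasing (slopes 3 and 9), so each is injective on its own interval.
The left piece maps (−∞, 1) onto (−∞, 3); the right piece maps [1, ∞) onto [4, ∞).
These images are disjoint, so no value is attained by both pieces. So g is injective.
Because the two images are disjoint, no x < 1 has g(x) = g(1), so we compute g⁻¹(7): 7 lies in [4, ∞), so solve 9x − 5 = 7: x = (7 + 5)/9 = 4/3.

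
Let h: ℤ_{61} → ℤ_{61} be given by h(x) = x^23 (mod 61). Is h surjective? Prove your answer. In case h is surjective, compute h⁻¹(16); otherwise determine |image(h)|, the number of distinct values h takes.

12

Since 61 is prime, the nonzero elements of ℤ_{61} form a cyclic group of order 60.
As gcd(23, 60) = 1, raising to the 23rd power is a bijection on this group: if a^23 ≡ b^23 then (ab^{−1})^23 = 1, and the only element of order dividing gcd(23, 60) = 1 is 1, so a = b.
With h(0) = 0 this makes h injective on all of ℤ_{61}, hence bijective (finite equal-size domain and codomain). In particular h is surjective.
Since h is surjective, we find the preimage of 16. The inverse of x ↦ x^23 on (ℤ_{61})^× is x ↦ x^47, because 23·47 = 1081 = 18·60 + 1 ≡ 1 (mod 60) and x^{60} = 1 for x ≠ 0 (Fermat). So h⁻¹(16) = 16^47 mod 61.
Repeated squaring mod 61: 16^1 ≡ 16, 16^2 ≡ 16² = 256 ≡ 12, 16^4 ≡ 12² = 144 ≡ 22, 16^8 ≡ 22² = 484 ≡ 57, 16^16 ≡ 57² = 3249 ≡ 16, 16^32 ≡ 16² = 256 ≡ 12. Since 47 = 32 + 8 + 4 + 2 + 1, 16^47 ≡ 12·57·22·12·16: 12·57 = 684 ≡ 13, then 13·22 = 286 ≡ 42, then 42·12 = 504 ≡ 16, then 16·16 = 256 ≡ 12. So 16^47 ≡ 12 (mod 61).
Hence h⁻¹(16) = 12.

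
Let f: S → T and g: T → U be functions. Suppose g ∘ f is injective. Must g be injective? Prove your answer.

not injective

No. Take S = {1, 2, 3}, T = {1, 2, 3, 4}, U = {1, 2, 3, 4}, f(a) = a for each a ∈ S, and g(b) = 3 if b ∈ {3, 4} else g(b) = b.
Then g ∘ f = f is injective (S ⊂ T and f is the inclusion), but g(3) = g(4) = 3 with 3 ≠ 4, so g is not injective.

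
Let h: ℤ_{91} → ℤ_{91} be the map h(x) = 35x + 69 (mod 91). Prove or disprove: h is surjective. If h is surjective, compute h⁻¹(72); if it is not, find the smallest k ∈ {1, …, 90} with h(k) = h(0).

13

Since gcd(35, 91) = 7, we have 35x ≡ 0 (mod 7) for all x, so h(x) ≡ 6 (mod 7).
But 0 ≢ 6 (mod 7), so 0 ∈ ℤ_{91} has no preimage. Thus h is not surjective.
Since h is not surjective, we find the least positive k with h(k) = h(0): this means 35k ≡ 0 (mod 91), i.e. 91 ∣ 35k. Since gcd(35, 91) = 7, dividing through by 7 this holds exactly when 13 ∣ 5k, and as gcd(5, 13) = 1, exactly when 13 ∣ k.
The smallest positive such k is 13.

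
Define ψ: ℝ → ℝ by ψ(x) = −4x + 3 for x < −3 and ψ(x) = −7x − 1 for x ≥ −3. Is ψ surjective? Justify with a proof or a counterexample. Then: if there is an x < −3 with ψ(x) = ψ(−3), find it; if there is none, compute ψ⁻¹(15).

-17/4

Both pieces are strictly decreasing (slopes −4 and −7), so each is injective on its own interval.
The left piece maps (−∞, −3) onto (15, ∞); the right piece maps [−3, ∞) onto (−∞, 20].
The union (15, ∞) ∪ (−∞, 20] covers ℝ, so ψ is surjective.
For the follow-up: the images overlap, so an x < −3 with ψ(x) = ψ(−3) exists. ψ(−3) = 20; solving −4x + 3 = 20 for x < −3 gives x = (20 − 3)/(−4) = −17/4.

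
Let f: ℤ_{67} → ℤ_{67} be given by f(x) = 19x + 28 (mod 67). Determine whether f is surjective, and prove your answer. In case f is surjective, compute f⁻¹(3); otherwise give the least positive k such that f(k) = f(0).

Recall that f is surjective if every y in the codomain equals f(x) for some x in the domain.
Since gcd(19, 67) = 1, 19 is invertible modulo 67. Euclid's algorithm: 67 = 3·19 + 10, 19 = 1·10 + 9, 10 = 1·9 + 1; back-substituting gives 1 = 60·19 − 17·67, so 19⁻¹ ≡ 60 (mod 67).
Then y ↦ 60(y − 28) is a two-sided inverse to f, so every y ∈ ℤ_{67} has a preimage.
Thus f is surjective.
Since f is surjective, we compute f⁻¹(3): solve 19x + 28 ≡ 3 (mod 67), i.e. 19x ≡ 42 (mod 67).
Multiplying by 19⁻¹ = 60 gives x ≡ 60·42 = 2520 = 37·67 + 41 ≡ 41 (mod 67).
Check: f(41) = 19·41 + 28 = 807 = 12·67 + 3 ≡ 3 (mod 67).

41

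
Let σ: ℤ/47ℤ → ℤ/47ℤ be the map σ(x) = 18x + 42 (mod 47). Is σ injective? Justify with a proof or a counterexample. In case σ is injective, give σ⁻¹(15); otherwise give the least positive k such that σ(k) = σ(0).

Recall that σ is injective when σ(s) = σ(t) forces s = t.
If σ(s) = σ(t), then 18s ≡ 18t (mod 47). Because gcd(18, 47) = 1, we may cancel 18 to get s ≡ t (mod 47).
So σ is injective.
We now compute 18⁻¹ mod 47 explicitly. Euclid's algorithm: 47 = 2·18 + 11, 18 = 1·11 + 7, 11 = 1·7 + 4, 7 = 1·4 + 3, 4 = 1·3 + 1; back-substituting gives 1 = 34·18 − 13·47, so 18⁻¹ ≡ 34 (mod 47).
Since σ is injective, we find σ⁻¹(15): we need 18x ≡ 15 − 42 ≡ 20 (mod 47). Using 18⁻¹ = 34: x ≡ 34·20 = 680 = 14·47 + 22, so x = 22.
Check: σ(22) = 18·22 + 42 = 438 = 9·47 + 15 ≡ 15 (mod 47).

22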